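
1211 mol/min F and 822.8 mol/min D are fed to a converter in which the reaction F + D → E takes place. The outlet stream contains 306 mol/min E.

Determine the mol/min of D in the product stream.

517 mol/min

For E: n = n₀ + 1ξ → 306 = 0 + 1ξ, giving ξ = 306 mol/min.
Outlet amounts (n = n₀ + ν ξ):
  F: 1211 − 1(306) = 905
  D: 822.8 − 1(306) = 516.8
  E: 0 + 1(306) = 306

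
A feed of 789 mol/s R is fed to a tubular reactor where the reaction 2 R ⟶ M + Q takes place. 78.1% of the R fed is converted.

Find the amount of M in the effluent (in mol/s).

R reacted = 0.781 × 789 = 616.2 mol/s; ν_R = −2, so ξ = 616.2/2 = 308.1 mol/s.
Outlet amounts (n = n₀ + ν ξ):
  R: 789 − 2(308.1) = 172.8
  M: 0 + 1(308.1) = 308.1
  Q: 0 + 1(308.1) = 308.1

308 mol/s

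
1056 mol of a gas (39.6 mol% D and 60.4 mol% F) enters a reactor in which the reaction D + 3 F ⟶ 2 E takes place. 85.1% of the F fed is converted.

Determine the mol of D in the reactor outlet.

237 mol

F reacted = 0.851 × 637.8 = 542.8 mol; ν_F = −3, so ξ = 542.8/3 = 180.9 mol.
Outlet amounts (n = n₀ + ν ξ):
  D: 418.2 − 1(180.9) = 237.2
  F: 637.8 − 3(180.9) = 95.04
  E: 0 + 2(180.9) = 361.9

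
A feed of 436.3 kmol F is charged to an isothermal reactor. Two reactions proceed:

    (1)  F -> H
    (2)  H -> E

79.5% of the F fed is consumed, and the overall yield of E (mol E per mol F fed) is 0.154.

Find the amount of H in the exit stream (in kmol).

280 kmol

Conversion of F: F consumed = 1ξ₁ = 0.795 × 436.3 → ξ₁ = 346.9 kmol.
Yield of E: 1ξ₂ / 436.3 = 0.154 → ξ₂ = 67.19 kmol.
Outlet amounts (n = n₀ + Σ ν·ξ):
  F: 436.3 − 1(346.9) = 89.44
  H: 0 + 1(346.9) − 1(67.19) = 279.7
  E: 0 + 1(67.19) = 67.19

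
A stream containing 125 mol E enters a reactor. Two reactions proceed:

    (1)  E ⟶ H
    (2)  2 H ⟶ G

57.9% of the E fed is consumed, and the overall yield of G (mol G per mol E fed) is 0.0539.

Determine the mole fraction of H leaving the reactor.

Conversion of E: E consumed = 1ξ₁ = 0.579 × 125 → ξ₁ = 72.38 mol.
Yield of G: 1ξ₂ / 125 = 0.0539 → ξ₂ = 6.738 mol.
Outlet amounts (n = n₀ + Σ ν·ξ):
  E: 125 − 1(72.38) = 52.62
  H: 0 + 1(72.38) − 2(6.738) = 58.9
  G: 0 + 1(6.738) = 6.738
Total out = 118.3 mol; y_H = 58.9 / 118.3 = 0.498.

0.498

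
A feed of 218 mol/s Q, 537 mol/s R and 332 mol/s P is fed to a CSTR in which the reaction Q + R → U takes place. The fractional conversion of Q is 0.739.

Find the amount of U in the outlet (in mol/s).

Q reacted = 0.739 × 218 = 161.1 mol/s; ν_Q = −1, so ξ = 161.1/1 = 161.1 mol/s.
Outlet amounts (n = n₀ + ν ξ):
  Q: 218 − 1(161.1) = 56.9
  R: 537 − 1(161.1) = 375.9
  U: 0 + 1(161.1) = 161.1
  P: 332 (inert)

161 mol/s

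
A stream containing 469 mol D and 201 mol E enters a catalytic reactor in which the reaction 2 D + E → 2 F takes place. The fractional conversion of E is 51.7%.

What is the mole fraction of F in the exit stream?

0.367

E reacted = 0.517 × 201 = 103.9 mol; ν_E = −1, so ξ = 103.9/1 = 103.9 mol.
Outlet amounts (n = n₀ + ν ξ):
  D: 469 − 2(103.9) = 261.2
  E: 201 − 1(103.9) = 97.08
  F: 0 + 2(103.9) = 207.8
Total out = 566.1 mol; y_F = 207.8 / 566.1 = 0.3671.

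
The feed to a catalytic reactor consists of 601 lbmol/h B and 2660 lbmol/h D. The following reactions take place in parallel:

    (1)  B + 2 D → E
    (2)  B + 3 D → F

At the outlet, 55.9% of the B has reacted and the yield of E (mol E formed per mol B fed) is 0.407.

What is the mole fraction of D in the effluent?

0.759

Yield of E: 1ξ₁ / 601 = 0.407 → ξ₁ = 244.6 lbmol/h.
Conversion of B: 1ξ₁ + 1ξ₂ = 0.559 × 601 = 336 → ξ₂ = 91.35 lbmol/h.
Outlet amounts (n = n₀ + Σ ν·ξ):
  B: 601 − 1(244.6) − 1(91.35) = 265
  D: 2660 − 2(244.6) − 3(91.35) = 1897
  E: 0 + 1(244.6) = 244.6
  F: 0 + 1(91.35) = 91.35
Total out = 2498 lbmol/h; y_D = 1897 / 2498 = 0.7594.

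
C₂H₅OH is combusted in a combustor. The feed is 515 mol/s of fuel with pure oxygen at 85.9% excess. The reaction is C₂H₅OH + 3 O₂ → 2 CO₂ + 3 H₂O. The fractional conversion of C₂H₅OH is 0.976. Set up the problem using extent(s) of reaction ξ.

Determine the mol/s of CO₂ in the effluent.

1010 mol/s

Stoichiometric O₂ = 3 × 515 = 1545 mol/s; O₂ fed = 1545 × 1.859 = 2872 mol/s.
Fuel reacted = 0.976 × 515 → ξ = 502.6 mol/s.
Outlet (n = n₀ + ν ξ):
  C₂H₅OH: 515 − 1(502.6) = 12.36
  O₂: 2872 − 3(502.6) = 1364
  CO₂: 0 + 2(502.6) = 1005
  H₂O: 0 + 3(502.6) = 1508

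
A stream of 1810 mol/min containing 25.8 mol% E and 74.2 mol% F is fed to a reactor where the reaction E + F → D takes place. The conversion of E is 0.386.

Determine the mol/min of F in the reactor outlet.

1160 mol/min

E reacted = 0.386 × 467 = 180.3 mol/min; ν_E = −1, so ξ = 180.3/1 = 180.3 mol/min.
Outlet amounts (n = n₀ + ν ξ):
  E: 467 − 1(180.3) = 286.7
  F: 1343 − 1(180.3) = 1163
  D: 0 + 1(180.3) = 180.3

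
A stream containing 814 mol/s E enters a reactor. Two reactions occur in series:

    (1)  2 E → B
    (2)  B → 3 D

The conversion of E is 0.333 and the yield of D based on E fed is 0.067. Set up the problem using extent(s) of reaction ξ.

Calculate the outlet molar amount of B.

117 mol/s

Conversion of E: E consumed = 2ξ₁ = 0.333 × 814 → ξ₁ = 135.5 mol/s.
Yield of D: 3ξ₂ / 814 = 0.067 → ξ₂ = 18.18 mol/s.
Outlet amounts (n = n₀ + Σ ν·ξ):
  E: 814 − 2(135.5) = 542.9
  B: 0 + 1(135.5) − 1(18.18) = 117.4
  D: 0 + 3(18.18) = 54.54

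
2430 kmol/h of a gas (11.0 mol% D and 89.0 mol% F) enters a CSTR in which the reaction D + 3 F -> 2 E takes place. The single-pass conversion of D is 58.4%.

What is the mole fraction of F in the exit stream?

D reacted = 0.584 × 267.3 = 156.1 kmol/h; ν_D = −1, so ξ = 156.1/1 = 156.1 kmol/h.
Outlet amounts (n = n₀ + ν ξ):
  D: 267.3 − 1(156.1) = 111.2
  F: 2163 − 3(156.1) = 1694
  E: 0 + 2(156.1) = 312.2
Total out = 2118 kmol/h; y_F = 1694 / 2118 = 0.8001.

0.8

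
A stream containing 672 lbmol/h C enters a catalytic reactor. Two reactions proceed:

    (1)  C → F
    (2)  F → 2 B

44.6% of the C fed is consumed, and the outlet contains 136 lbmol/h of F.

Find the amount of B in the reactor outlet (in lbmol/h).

Conversion of C: C consumed = 1ξ₁ = 0.446 × 672 → ξ₁ = 299.7 lbmol/h.
F balance: n_F = 0 + 1ξ₁ − 1ξ₂ = 136 → ξ₂ = (1·299.7 − 136)/1 = 163.7 lbmol/h.
Outlet amounts (n = n₀ + Σ ν·ξ):
  C: 672 − 1(299.7) = 372.3
  F: 0 + 1(299.7) − 1(163.7) = 136
  B: 0 + 2(163.7) = 327.4

327 lbmol/h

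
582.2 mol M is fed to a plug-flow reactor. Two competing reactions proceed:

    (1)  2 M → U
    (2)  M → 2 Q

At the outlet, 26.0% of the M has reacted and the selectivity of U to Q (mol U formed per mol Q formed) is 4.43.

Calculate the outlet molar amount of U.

Conversion of M: M consumed = 0.26 × 582.2 = 151.4 mol = 2ξ₁ + 1ξ₂.
Selectivity: 1ξ₁ / (2ξ₂) = 4.43 → ξ₁ = 8.86 ξ₂.
Substitute: (2·8.86 + 1) ξ₂ = 151.4 → ξ₂ = 8.086 mol, ξ₁ = 71.64 mol.
Outlet amounts (n = n₀ + Σ ν·ξ):
  M: 582.2 − 2(71.64) − 1(8.086) = 430.8
  U: 0 + 1(71.64) = 71.64
  Q: 0 + 2(8.086) = 16.17

71.6 mol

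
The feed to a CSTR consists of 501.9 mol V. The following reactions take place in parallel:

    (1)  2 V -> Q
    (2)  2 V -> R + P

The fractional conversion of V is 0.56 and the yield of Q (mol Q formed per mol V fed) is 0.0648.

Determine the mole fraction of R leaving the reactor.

Yield of Q: 1ξ₁ / 501.9 = 0.0648 → ξ₁ = 32.52 mol.
Conversion of V: 2ξ₁ + 2ξ₂ = 0.56 × 501.9 = 281.1 → ξ₂ = 108 mol.
Outlet amounts (n = n₀ + Σ ν·ξ):
  V: 501.9 − 2(32.52) − 2(108) = 220.8
  Q: 0 + 1(32.52) = 32.52
  R: 0 + 1(108) = 108
  P: 0 + 1(108) = 108
Total out = 469.4 mol; y_R = 108 / 469.4 = 0.2301.

0.23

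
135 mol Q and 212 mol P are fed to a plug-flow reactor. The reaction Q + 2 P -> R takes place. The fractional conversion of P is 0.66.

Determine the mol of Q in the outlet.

65 mol

P reacted = 0.66 × 212 = 139.9 mol; ν_P = −2, so ξ = 139.9/2 = 69.96 mol.
Outlet amounts (n = n₀ + ν ξ):
  Q: 135 − 1(69.96) = 65.04
  P: 212 − 2(69.96) = 72.08
  R: 0 + 1(69.96) = 69.96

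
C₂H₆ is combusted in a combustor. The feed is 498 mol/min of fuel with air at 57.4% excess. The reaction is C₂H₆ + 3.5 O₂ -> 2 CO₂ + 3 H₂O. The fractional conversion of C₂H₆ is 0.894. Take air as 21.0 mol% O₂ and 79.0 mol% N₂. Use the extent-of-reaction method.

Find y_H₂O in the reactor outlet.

0.0969

Stoichiometric O₂ = 3.5 × 498 = 1743 mol/min; O₂ fed = 1743 × 1.574 = 2743 mol/min.
N₂ fed = 2743 × 79/21 = 10320 mol/min.
Fuel reacted = 0.894 × 498 → ξ = 445.2 mol/min.
Outlet (n = n₀ + ν ξ):
  C₂H₆: 498 − 1(445.2) = 52.79
  O₂: 2743 − 3.5(445.2) = 1185
  N₂: 10320 (inert)
  CO₂: 0 + 2(445.2) = 890.4
  H₂O: 0 + 3(445.2) = 1336
Total out = 13780 mol/min; y_H₂O = 1336 / 13780 = 0.09689.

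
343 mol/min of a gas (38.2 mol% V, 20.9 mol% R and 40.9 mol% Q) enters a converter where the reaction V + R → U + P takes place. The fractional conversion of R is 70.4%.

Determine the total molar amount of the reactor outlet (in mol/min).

R reacted = 0.704 × 71.69 = 50.47 mol/min; ν_R = −1, so ξ = 50.47/1 = 50.47 mol/min.
Outlet amounts (n = n₀ + ν ξ):
  V: 131 − 1(50.47) = 80.56
  R: 71.69 − 1(50.47) = 21.22
  U: 0 + 1(50.47) = 50.47
  P: 0 + 1(50.47) = 50.47
  Q: 140.3 (inert)
Total out = 80.56 + 21.22 + 50.47 + 50.47 + 140.3 = 343 mol/min.

343 mol/min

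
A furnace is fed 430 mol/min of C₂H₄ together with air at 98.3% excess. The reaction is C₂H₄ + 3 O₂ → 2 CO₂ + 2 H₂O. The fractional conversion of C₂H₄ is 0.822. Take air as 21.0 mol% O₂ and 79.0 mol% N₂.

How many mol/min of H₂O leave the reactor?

Stoichiometric O₂ = 3 × 430 = 1290 mol/min; O₂ fed = 1290 × 1.983 = 2558 mol/min.
N₂ fed = 2558 × 79/21 = 9623 mol/min.
Fuel reacted = 0.822 × 430 → ξ = 353.5 mol/min.
Outlet (n = n₀ + ν ξ):
  C₂H₄: 430 − 1(353.5) = 76.54
  O₂: 2558 − 3(353.5) = 1498
  N₂: 9623 (inert)
  CO₂: 0 + 2(353.5) = 706.9
  H₂O: 0 + 2(353.5) = 706.9

707 mol/min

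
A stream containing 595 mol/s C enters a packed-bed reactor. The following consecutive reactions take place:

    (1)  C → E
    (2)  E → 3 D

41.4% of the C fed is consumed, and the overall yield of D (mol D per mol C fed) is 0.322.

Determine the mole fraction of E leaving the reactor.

0.252

Conversion of C: C consumed = 1ξ₁ = 0.414 × 595 → ξ₁ = 246.3 mol/s.
Yield of D: 3ξ₂ / 595 = 0.322 → ξ₂ = 63.86 mol/s.
Outlet amounts (n = n₀ + Σ ν·ξ):
  C: 595 − 1(246.3) = 348.7
  E: 0 + 1(246.3) − 1(63.86) = 182.5
  D: 0 + 3(63.86) = 191.6
Total out = 722.7 mol/s; y_E = 182.5 / 722.7 = 0.2525.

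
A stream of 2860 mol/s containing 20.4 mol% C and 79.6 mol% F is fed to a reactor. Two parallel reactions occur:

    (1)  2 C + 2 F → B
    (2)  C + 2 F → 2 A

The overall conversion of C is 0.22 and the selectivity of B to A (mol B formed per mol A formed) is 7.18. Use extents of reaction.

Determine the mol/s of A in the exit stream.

8.64 mol/s

Conversion of C: C consumed = 0.22 × 583.4 = 128.4 mol/s = 2ξ₁ + 1ξ₂.
Selectivity: 1ξ₁ / (2ξ₂) = 7.18 → ξ₁ = 14.36 ξ₂.
Substitute: (2·14.36 + 1) ξ₂ = 128.4 → ξ₂ = 4.319 mol/s, ξ₁ = 62.02 mol/s.
Outlet amounts (n = n₀ + Σ ν·ξ):
  C: 583.4 − 2(62.02) − 1(4.319) = 455.1
  F: 2277 − 2(62.02) − 2(4.319) = 2144
  B: 0 + 1(62.02) = 62.02
  A: 0 + 2(4.319) = 8.638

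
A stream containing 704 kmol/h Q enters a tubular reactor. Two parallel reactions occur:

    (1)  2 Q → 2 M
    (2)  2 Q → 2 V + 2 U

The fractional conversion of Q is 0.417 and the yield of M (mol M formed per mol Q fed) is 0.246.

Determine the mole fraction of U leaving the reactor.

Yield of M: 2ξ₁ / 704 = 0.246 → ξ₁ = 86.59 kmol/h.
Conversion of Q: 2ξ₁ + 2ξ₂ = 0.417 × 704 = 293.6 → ξ₂ = 60.19 kmol/h.
Outlet amounts (n = n₀ + Σ ν·ξ):
  Q: 704 − 2(86.59) − 2(60.19) = 410.4
  M: 0 + 2(86.59) = 173.2
  V: 0 + 2(60.19) = 120.4
  U: 0 + 2(60.19) = 120.4
Total out = 824.4 kmol/h; y_U = 120.4 / 824.4 = 0.146.

0.146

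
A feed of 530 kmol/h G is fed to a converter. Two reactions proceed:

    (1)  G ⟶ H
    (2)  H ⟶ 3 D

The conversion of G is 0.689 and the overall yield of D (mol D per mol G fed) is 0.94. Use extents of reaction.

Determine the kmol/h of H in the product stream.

199 kmol/h

Conversion of G: G consumed = 1ξ₁ = 0.689 × 530 → ξ₁ = 365.2 kmol/h.
Yield of D: 3ξ₂ / 530 = 0.94 → ξ₂ = 166.1 kmol/h.
Outlet amounts (n = n₀ + Σ ν·ξ):
  G: 530 − 1(365.2) = 164.8
  H: 0 + 1(365.2) − 1(166.1) = 199.1
  D: 0 + 3(166.1) = 498.2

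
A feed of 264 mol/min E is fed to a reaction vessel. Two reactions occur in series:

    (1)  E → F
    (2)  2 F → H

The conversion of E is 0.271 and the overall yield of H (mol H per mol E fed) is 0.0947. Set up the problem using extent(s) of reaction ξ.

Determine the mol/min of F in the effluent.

21.5 mol/min

Conversion of E: E consumed = 1ξ₁ = 0.271 × 264 → ξ₁ = 71.54 mol/min.
Yield of H: 1ξ₂ / 264 = 0.0947 → ξ₂ = 25 mol/min.
Outlet amounts (n = n₀ + Σ ν·ξ):
  E: 264 − 1(71.54) = 192.5
  F: 0 + 1(71.54) − 2(25) = 21.54
  H: 0 + 1(25) = 25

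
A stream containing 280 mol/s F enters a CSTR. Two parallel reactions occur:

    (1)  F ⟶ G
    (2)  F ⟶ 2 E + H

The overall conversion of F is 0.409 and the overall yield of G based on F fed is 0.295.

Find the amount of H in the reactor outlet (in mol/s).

31.9 mol/s

Yield of G: 1ξ₁ / 280 = 0.295 → ξ₁ = 82.6 mol/s.
Conversion of F: 1ξ₁ + 1ξ₂ = 0.409 × 280 = 114.5 → ξ₂ = 31.92 mol/s.
Outlet amounts (n = n₀ + Σ ν·ξ):
  F: 280 − 1(82.6) − 1(31.92) = 165.5
  G: 0 + 1(82.6) = 82.6
  E: 0 + 2(31.92) = 63.84
  H: 0 + 1(31.92) = 31.92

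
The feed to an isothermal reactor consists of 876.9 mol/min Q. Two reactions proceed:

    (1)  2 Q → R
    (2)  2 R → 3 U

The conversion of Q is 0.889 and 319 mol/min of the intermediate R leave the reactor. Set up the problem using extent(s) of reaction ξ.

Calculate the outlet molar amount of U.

106 mol/min

Conversion of Q: Q consumed = 2ξ₁ = 0.889 × 876.9 → ξ₁ = 389.8 mol/min.
R balance: n_R = 0 + 1ξ₁ − 2ξ₂ = 319 → ξ₂ = (1·389.8 − 319)/2 = 35.39 mol/min.
Outlet amounts (n = n₀ + Σ ν·ξ):
  Q: 876.9 − 2(389.8) = 97.34
  R: 0 + 1(389.8) − 2(35.39) = 319
  U: 0 + 3(35.39) = 106.2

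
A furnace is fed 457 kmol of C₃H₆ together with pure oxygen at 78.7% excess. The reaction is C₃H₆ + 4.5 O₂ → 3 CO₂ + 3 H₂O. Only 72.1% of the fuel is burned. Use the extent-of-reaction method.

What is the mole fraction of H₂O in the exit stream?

Stoichiometric O₂ = 4.5 × 457 = 2056 kmol; O₂ fed = 2056 × 1.787 = 3675 kmol.
Fuel reacted = 0.721 × 457 → ξ = 329.5 kmol.
Outlet (n = n₀ + ν ξ):
  C₃H₆: 457 − 1(329.5) = 127.5
  O₂: 3675 − 4.5(329.5) = 2192
  CO₂: 0 + 3(329.5) = 988.5
  H₂O: 0 + 3(329.5) = 988.5
Total out = 4297 kmol; y_H₂O = 988.5 / 4297 = 0.2301.

0.23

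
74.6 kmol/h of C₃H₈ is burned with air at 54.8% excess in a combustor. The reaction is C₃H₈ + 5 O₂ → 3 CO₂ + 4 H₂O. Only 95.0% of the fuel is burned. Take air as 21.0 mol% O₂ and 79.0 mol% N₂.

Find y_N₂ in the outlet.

0.75

Stoichiometric O₂ = 5 × 74.6 = 373 kmol/h; O₂ fed = 373 × 1.548 = 577.4 kmol/h.
N₂ fed = 577.4 × 79/21 = 2172 kmol/h.
Fuel reacted = 0.95 × 74.6 → ξ = 70.87 kmol/h.
Outlet (n = n₀ + ν ξ):
  C₃H₈: 74.6 − 1(70.87) = 3.73
  O₂: 577.4 − 5(70.87) = 223.1
  N₂: 2172 (inert)
  CO₂: 0 + 3(70.87) = 212.6
  H₂O: 0 + 4(70.87) = 283.5
Total out = 2895 kmol/h; y_N₂ = 2172 / 2895 = 0.7503.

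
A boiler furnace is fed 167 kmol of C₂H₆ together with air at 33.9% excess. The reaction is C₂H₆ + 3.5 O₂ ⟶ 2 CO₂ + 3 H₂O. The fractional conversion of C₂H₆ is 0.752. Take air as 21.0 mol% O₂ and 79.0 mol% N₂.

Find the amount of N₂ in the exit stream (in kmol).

2940 kmol

Stoichiometric O₂ = 3.5 × 167 = 584.5 kmol; O₂ fed = 584.5 × 1.339 = 782.6 kmol.
N₂ fed = 782.6 × 79/21 = 2944 kmol.
Fuel reacted = 0.752 × 167 → ξ = 125.6 kmol.
Outlet (n = n₀ + ν ξ):
  C₂H₆: 167 − 1(125.6) = 41.42
  O₂: 782.6 − 3.5(125.6) = 343.1
  N₂: 2944 (inert)
  CO₂: 0 + 2(125.6) = 251.2
  H₂O: 0 + 3(125.6) = 376.8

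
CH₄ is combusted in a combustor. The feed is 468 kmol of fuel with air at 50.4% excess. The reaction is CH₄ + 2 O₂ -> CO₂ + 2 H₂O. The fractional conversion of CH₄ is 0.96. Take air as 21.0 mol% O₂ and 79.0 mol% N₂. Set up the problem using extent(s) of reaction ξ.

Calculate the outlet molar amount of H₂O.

Stoichiometric O₂ = 2 × 468 = 936 kmol; O₂ fed = 936 × 1.504 = 1408 kmol.
N₂ fed = 1408 × 79/21 = 5296 kmol.
Fuel reacted = 0.96 × 468 → ξ = 449.3 kmol.
Outlet (n = n₀ + ν ξ):
  CH₄: 468 − 1(449.3) = 18.72
  O₂: 1408 − 2(449.3) = 509.2
  N₂: 5296 (inert)
  CO₂: 0 + 1(449.3) = 449.3
  H₂O: 0 + 2(449.3) = 898.6

899 kmol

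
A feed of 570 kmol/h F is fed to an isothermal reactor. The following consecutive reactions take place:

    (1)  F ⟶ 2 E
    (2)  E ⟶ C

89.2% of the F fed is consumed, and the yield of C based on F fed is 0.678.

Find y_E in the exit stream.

Conversion of F: F consumed = 1ξ₁ = 0.892 × 570 → ξ₁ = 508.4 kmol/h.
Yield of C: 1ξ₂ / 570 = 0.678 → ξ₂ = 386.5 kmol/h.
Outlet amounts (n = n₀ + Σ ν·ξ):
  F: 570 − 1(508.4) = 61.56
  E: 0 + 2(508.4) − 1(386.5) = 630.4
  C: 0 + 1(386.5) = 386.5
Total out = 1078 kmol/h; y_E = 630.4 / 1078 = 0.5846.

0.585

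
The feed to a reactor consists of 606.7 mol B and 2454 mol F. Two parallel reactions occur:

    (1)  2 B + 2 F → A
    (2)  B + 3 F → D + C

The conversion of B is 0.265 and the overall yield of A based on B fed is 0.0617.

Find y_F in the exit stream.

Yield of A: 1ξ₁ / 606.7 = 0.0617 → ξ₁ = 37.43 mol.
Conversion of B: 2ξ₁ + 1ξ₂ = 0.265 × 606.7 = 160.8 → ξ₂ = 85.91 mol.
Outlet amounts (n = n₀ + Σ ν·ξ):
  B: 606.7 − 2(37.43) − 1(85.91) = 445.9
  F: 2454 − 2(37.43) − 3(85.91) = 2121
  A: 0 + 1(37.43) = 37.43
  D: 0 + 1(85.91) = 85.91
  C: 0 + 1(85.91) = 85.91
Total out = 2777 mol; y_F = 2121 / 2777 = 0.764.

0.764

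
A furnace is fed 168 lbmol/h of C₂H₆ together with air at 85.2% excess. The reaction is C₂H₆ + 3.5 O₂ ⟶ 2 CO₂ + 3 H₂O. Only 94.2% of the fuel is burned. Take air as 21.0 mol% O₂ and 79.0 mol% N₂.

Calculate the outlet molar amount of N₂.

Stoichiometric O₂ = 3.5 × 168 = 588 lbmol/h; O₂ fed = 588 × 1.852 = 1089 lbmol/h.
N₂ fed = 1089 × 79/21 = 4097 lbmol/h.
Fuel reacted = 0.942 × 168 → ξ = 158.3 lbmol/h.
Outlet (n = n₀ + ν ξ):
  C₂H₆: 168 − 1(158.3) = 9.744
  O₂: 1089 − 3.5(158.3) = 535.1
  N₂: 4097 (inert)
  CO₂: 0 + 2(158.3) = 316.5
  H₂O: 0 + 3(158.3) = 474.8

4100 lbmol/h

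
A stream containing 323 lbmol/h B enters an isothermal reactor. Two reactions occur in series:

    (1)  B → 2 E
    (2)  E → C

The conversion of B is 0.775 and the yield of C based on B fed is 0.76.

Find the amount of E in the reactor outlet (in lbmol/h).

255 lbmol/h

Conversion of B: B consumed = 1ξ₁ = 0.775 × 323 → ξ₁ = 250.3 lbmol/h.
Yield of C: 1ξ₂ / 323 = 0.76 → ξ₂ = 245.5 lbmol/h.
Outlet amounts (n = n₀ + Σ ν·ξ):
  B: 323 − 1(250.3) = 72.67
  E: 0 + 2(250.3) − 1(245.5) = 255.2
  C: 0 + 1(245.5) = 245.5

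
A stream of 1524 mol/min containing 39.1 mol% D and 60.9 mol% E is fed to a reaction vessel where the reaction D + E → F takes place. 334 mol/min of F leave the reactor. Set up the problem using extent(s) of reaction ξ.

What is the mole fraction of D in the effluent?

For F: n = n₀ + 1ξ → 334 = 0 + 1ξ, giving ξ = 334 mol/min.
Outlet amounts (n = n₀ + ν ξ):
  D: 595.9 − 1(334) = 261.9
  E: 928.1 − 1(334) = 594.1
  F: 0 + 1(334) = 334
Total out = 1190 mol/min; y_D = 261.9 / 1190 = 0.2201.

0.22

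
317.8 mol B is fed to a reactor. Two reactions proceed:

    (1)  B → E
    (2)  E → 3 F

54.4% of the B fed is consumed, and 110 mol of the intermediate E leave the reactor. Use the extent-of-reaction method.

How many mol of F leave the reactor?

189 mol

Conversion of B: B consumed = 1ξ₁ = 0.544 × 317.8 → ξ₁ = 172.9 mol.
E balance: n_E = 0 + 1ξ₁ − 1ξ₂ = 110 → ξ₂ = (1·172.9 − 110)/1 = 62.88 mol.
Outlet amounts (n = n₀ + Σ ν·ξ):
  B: 317.8 − 1(172.9) = 144.9
  E: 0 + 1(172.9) − 1(62.88) = 110
  F: 0 + 3(62.88) = 188.6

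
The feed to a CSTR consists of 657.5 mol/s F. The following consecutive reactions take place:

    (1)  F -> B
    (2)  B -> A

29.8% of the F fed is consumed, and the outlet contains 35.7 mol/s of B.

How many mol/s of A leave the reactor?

160 mol/s

Conversion of F: F consumed = 1ξ₁ = 0.298 × 657.5 → ξ₁ = 195.9 mol/s.
B balance: n_B = 0 + 1ξ₁ − 1ξ₂ = 35.7 → ξ₂ = (1·195.9 − 35.7)/1 = 160.2 mol/s.
Outlet amounts (n = n₀ + Σ ν·ξ):
  F: 657.5 − 1(195.9) = 461.6
  B: 0 + 1(195.9) − 1(160.2) = 35.7
  A: 0 + 1(160.2) = 160.2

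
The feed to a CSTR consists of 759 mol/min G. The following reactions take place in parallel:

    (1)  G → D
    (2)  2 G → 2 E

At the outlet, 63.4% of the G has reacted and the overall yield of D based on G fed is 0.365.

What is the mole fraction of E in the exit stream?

Yield of D: 1ξ₁ / 759 = 0.365 → ξ₁ = 277 mol/min.
Conversion of G: 1ξ₁ + 2ξ₂ = 0.634 × 759 = 481.2 → ξ₂ = 102.1 mol/min.
Outlet amounts (n = n₀ + Σ ν·ξ):
  G: 759 − 1(277) − 2(102.1) = 277.8
  D: 0 + 1(277) = 277
  E: 0 + 2(102.1) = 204.2
Total out = 759 mol/min; y_E = 204.2 / 759 = 0.269.

0.269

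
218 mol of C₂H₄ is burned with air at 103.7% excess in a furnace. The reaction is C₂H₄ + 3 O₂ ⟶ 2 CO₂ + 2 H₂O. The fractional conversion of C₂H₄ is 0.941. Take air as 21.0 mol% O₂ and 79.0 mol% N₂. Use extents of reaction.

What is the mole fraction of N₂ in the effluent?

0.764

Stoichiometric O₂ = 3 × 218 = 654 mol; O₂ fed = 654 × 2.037 = 1332 mol.
N₂ fed = 1332 × 79/21 = 5012 mol.
Fuel reacted = 0.941 × 218 → ξ = 205.1 mol.
Outlet (n = n₀ + ν ξ):
  C₂H₄: 218 − 1(205.1) = 12.86
  O₂: 1332 − 3(205.1) = 716.8
  N₂: 5012 (inert)
  CO₂: 0 + 2(205.1) = 410.3
  H₂O: 0 + 2(205.1) = 410.3
Total out = 6562 mol; y_N₂ = 5012 / 6562 = 0.7638.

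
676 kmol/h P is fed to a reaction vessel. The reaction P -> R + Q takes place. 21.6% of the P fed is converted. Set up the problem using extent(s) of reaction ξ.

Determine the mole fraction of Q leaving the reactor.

P reacted = 0.216 × 676 = 146 kmol/h; ν_P = −1, so ξ = 146/1 = 146 kmol/h.
Outlet amounts (n = n₀ + ν ξ):
  P: 676 − 1(146) = 530
  R: 0 + 1(146) = 146
  Q: 0 + 1(146) = 146
Total out = 822 kmol/h; y_Q = 146 / 822 = 0.1776.

0.178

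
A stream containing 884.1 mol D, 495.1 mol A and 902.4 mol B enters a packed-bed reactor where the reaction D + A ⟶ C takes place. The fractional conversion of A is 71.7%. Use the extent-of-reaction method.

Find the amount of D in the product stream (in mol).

A reacted = 0.717 × 495.1 = 355 mol; ν_A = −1, so ξ = 355/1 = 355 mol.
Outlet amounts (n = n₀ + ν ξ):
  D: 884.1 − 1(355) = 529.1
  A: 495.1 − 1(355) = 140.1
  C: 0 + 1(355) = 355
  B: 902.4 (inert)

529 mol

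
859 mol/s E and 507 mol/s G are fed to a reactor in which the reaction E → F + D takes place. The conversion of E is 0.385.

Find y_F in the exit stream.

0.195

E reacted = 0.385 × 859 = 330.7 mol/s; ν_E = −1, so ξ = 330.7/1 = 330.7 mol/s.
Outlet amounts (n = n₀ + ν ξ):
  E: 859 − 1(330.7) = 528.3
  F: 0 + 1(330.7) = 330.7
  D: 0 + 1(330.7) = 330.7
  G: 507 (inert)
Total out = 1697 mol/s; y_F = 330.7 / 1697 = 0.1949.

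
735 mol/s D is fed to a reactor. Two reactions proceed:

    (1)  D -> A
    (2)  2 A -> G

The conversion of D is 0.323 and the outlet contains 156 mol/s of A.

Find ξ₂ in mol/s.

ξ₂ = 40.7 mol/s

Conversion of D: D consumed = 1ξ₁ = 0.323 × 735 → ξ₁ = 237.4 mol/s.
A balance: n_A = 0 + 1ξ₁ − 2ξ₂ = 156 → ξ₂ = (1·237.4 − 156)/2 = 40.7 mol/s.
Outlet amounts (n = n₀ + Σ ν·ξ):
  D: 735 − 1(237.4) = 497.6
  A: 0 + 1(237.4) − 2(40.7) = 156
  G: 0 + 1(40.7) = 40.7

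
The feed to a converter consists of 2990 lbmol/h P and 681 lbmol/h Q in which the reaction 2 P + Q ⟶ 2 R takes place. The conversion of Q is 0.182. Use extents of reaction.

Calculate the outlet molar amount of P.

2740 lbmol/h

Q reacted = 0.182 × 681 = 123.9 lbmol/h; ν_Q = −1, so ξ = 123.9/1 = 123.9 lbmol/h.
Outlet amounts (n = n₀ + ν ξ):
  P: 2990 − 2(123.9) = 2742
  Q: 681 − 1(123.9) = 557.1
  R: 0 + 2(123.9) = 247.9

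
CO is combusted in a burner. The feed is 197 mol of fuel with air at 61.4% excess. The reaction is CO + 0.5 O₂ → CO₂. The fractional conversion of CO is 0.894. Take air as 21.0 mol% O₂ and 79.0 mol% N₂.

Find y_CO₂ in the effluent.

0.203

Stoichiometric O₂ = 0.5 × 197 = 98.5 mol; O₂ fed = 98.5 × 1.614 = 159 mol.
N₂ fed = 159 × 79/21 = 598.1 mol.
Fuel reacted = 0.894 × 197 → ξ = 176.1 mol.
Outlet (n = n₀ + ν ξ):
  CO: 197 − 1(176.1) = 20.88
  O₂: 159 − 0.5(176.1) = 70.92
  N₂: 598.1 (inert)
  CO₂: 0 + 1(176.1) = 176.1
Total out = 866 mol; y_CO₂ = 176.1 / 866 = 0.2034.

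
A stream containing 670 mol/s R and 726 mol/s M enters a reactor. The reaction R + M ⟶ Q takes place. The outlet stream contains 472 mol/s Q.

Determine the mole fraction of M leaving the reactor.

0.275

For Q: n = n₀ + 1ξ → 472 = 0 + 1ξ, giving ξ = 472 mol/s.
Outlet amounts (n = n₀ + ν ξ):
  R: 670 − 1(472) = 198
  M: 726 − 1(472) = 254
  Q: 0 + 1(472) = 472
Total out = 924 mol/s; y_M = 254 / 924 = 0.2749.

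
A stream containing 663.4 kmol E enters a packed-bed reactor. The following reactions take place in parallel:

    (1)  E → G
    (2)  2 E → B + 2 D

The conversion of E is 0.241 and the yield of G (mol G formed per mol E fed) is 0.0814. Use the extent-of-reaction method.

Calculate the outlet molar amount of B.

Yield of G: 1ξ₁ / 663.4 = 0.0814 → ξ₁ = 54 kmol.
Conversion of E: 1ξ₁ + 2ξ₂ = 0.241 × 663.4 = 159.9 → ξ₂ = 52.94 kmol.
Outlet amounts (n = n₀ + Σ ν·ξ):
  E: 663.4 − 1(54) − 2(52.94) = 503.5
  G: 0 + 1(54) = 54
  B: 0 + 1(52.94) = 52.94
  D: 0 + 2(52.94) = 105.9

52.9 kmol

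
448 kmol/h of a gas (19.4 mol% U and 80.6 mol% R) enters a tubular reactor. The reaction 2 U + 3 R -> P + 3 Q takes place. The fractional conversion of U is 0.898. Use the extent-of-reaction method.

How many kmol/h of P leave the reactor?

U reacted = 0.898 × 86.91 = 78.05 kmol/h; ν_U = −2, so ξ = 78.05/2 = 39.02 kmol/h.
Outlet amounts (n = n₀ + ν ξ):
  U: 86.91 − 2(39.02) = 8.865
  R: 361.1 − 3(39.02) = 244
  P: 0 + 1(39.02) = 39.02
  Q: 0 + 3(39.02) = 117.1

39 kmol/h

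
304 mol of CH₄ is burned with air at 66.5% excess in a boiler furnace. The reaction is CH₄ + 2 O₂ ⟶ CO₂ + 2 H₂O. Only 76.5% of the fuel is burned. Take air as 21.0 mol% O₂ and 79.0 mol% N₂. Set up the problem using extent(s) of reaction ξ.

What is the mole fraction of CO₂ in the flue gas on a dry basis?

0.0499

Stoichiometric O₂ = 2 × 304 = 608 mol; O₂ fed = 608 × 1.665 = 1012 mol.
N₂ fed = 1012 × 79/21 = 3808 mol.
Fuel reacted = 0.765 × 304 → ξ = 232.6 mol.
Outlet (n = n₀ + ν ξ):
  CH₄: 304 − 1(232.6) = 71.44
  O₂: 1012 − 2(232.6) = 547.2
  N₂: 3808 (inert)
  CO₂: 0 + 1(232.6) = 232.6
  H₂O: 0 + 2(232.6) = 465.1
Dry total = 4659 mol; y_CO₂ (dry) = 232.6 / 4659 = 0.04991.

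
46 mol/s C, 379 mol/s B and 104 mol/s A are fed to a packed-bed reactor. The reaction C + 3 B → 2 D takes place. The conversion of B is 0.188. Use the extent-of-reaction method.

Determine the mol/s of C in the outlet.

22.2 mol/s

B reacted = 0.188 × 379 = 71.25 mol/s; ν_B = −3, so ξ = 71.25/3 = 23.75 mol/s.
Outlet amounts (n = n₀ + ν ξ):
  C: 46 − 1(23.75) = 22.25
  B: 379 − 3(23.75) = 307.7
  D: 0 + 2(23.75) = 47.5
  A: 104 (inert)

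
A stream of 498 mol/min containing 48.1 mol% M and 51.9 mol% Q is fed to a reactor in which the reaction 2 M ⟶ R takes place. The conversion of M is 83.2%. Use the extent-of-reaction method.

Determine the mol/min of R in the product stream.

99.6 mol/min

M reacted = 0.832 × 239.5 = 199.3 mol/min; ν_M = −2, so ξ = 199.3/2 = 99.65 mol/min.
Outlet amounts (n = n₀ + ν ξ):
  M: 239.5 − 2(99.65) = 40.24
  R: 0 + 1(99.65) = 99.65
  Q: 258.5 (inert)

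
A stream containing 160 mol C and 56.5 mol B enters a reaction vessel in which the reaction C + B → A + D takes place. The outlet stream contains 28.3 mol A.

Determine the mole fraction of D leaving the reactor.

For A: n = n₀ + 1ξ → 28.3 = 0 + 1ξ, giving ξ = 28.3 mol.
Outlet amounts (n = n₀ + ν ξ):
  C: 160 − 1(28.3) = 131.7
  B: 56.5 − 1(28.3) = 28.2
  A: 0 + 1(28.3) = 28.3
  D: 0 + 1(28.3) = 28.3
Total out = 216.5 mol; y_D = 28.3 / 216.5 = 0.1307.

0.131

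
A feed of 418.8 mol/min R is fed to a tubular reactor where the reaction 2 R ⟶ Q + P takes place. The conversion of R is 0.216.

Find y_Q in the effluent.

R reacted = 0.216 × 418.8 = 90.46 mol/min; ν_R = −2, so ξ = 90.46/2 = 45.23 mol/min.
Outlet amounts (n = n₀ + ν ξ):
  R: 418.8 − 2(45.23) = 328.3
  Q: 0 + 1(45.23) = 45.23
  P: 0 + 1(45.23) = 45.23
Total out = 418.8 mol/min; y_Q = 45.23 / 418.8 = 0.108.

0.108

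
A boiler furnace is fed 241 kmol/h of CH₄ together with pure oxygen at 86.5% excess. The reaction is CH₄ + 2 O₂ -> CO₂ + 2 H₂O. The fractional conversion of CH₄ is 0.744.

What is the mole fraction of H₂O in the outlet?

0.315

Stoichiometric O₂ = 2 × 241 = 482 kmol/h; O₂ fed = 482 × 1.865 = 898.9 kmol/h.
Fuel reacted = 0.744 × 241 → ξ = 179.3 kmol/h.
Outlet (n = n₀ + ν ξ):
  CH₄: 241 − 1(179.3) = 61.7
  O₂: 898.9 − 2(179.3) = 540.3
  CO₂: 0 + 1(179.3) = 179.3
  H₂O: 0 + 2(179.3) = 358.6
Total out = 1140 kmol/h; y_H₂O = 358.6 / 1140 = 0.3146.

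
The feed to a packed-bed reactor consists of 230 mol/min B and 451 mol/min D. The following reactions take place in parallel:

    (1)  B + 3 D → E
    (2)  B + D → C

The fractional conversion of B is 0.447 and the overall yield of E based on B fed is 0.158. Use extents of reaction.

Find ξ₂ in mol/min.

ξ₂ = 66.5 mol/min

Yield of E: 1ξ₁ / 230 = 0.158 → ξ₁ = 36.34 mol/min.
Conversion of B: 1ξ₁ + 1ξ₂ = 0.447 × 230 = 102.8 → ξ₂ = 66.47 mol/min.
Outlet amounts (n = n₀ + Σ ν·ξ):
  B: 230 − 1(36.34) − 1(66.47) = 127.2
  D: 451 − 3(36.34) − 1(66.47) = 275.5
  E: 0 + 1(36.34) = 36.34
  C: 0 + 1(66.47) = 66.47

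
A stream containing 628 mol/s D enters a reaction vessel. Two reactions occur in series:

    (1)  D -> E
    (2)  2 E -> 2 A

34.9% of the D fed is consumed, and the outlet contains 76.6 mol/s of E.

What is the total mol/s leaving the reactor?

Conversion of D: D consumed = 1ξ₁ = 0.349 × 628 → ξ₁ = 219.2 mol/s.
E balance: n_E = 0 + 1ξ₁ − 2ξ₂ = 76.6 → ξ₂ = (1·219.2 − 76.6)/2 = 71.29 mol/s.
Outlet amounts (n = n₀ + Σ ν·ξ):
  D: 628 − 1(219.2) = 408.8
  E: 0 + 1(219.2) − 2(71.29) = 76.6
  A: 0 + 2(71.29) = 142.6
Total out = 408.8 + 76.6 + 142.6 = 628 mol/s.

628 mol/s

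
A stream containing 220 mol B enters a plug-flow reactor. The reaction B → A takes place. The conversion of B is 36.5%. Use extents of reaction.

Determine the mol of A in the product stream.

B reacted = 0.365 × 220 = 80.3 mol; ν_B = −1, so ξ = 80.3/1 = 80.3 mol.
Outlet amounts (n = n₀ + ν ξ):
  B: 220 − 1(80.3) = 139.7
  A: 0 + 1(80.3) = 80.3

80.3 mol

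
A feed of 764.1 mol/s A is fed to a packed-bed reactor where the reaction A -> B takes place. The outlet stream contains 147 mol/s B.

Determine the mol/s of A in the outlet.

For B: n = n₀ + 1ξ → 147 = 0 + 1ξ, giving ξ = 147 mol/s.
Outlet amounts (n = n₀ + ν ξ):
  A: 764.1 − 1(147) = 617.1
  B: 0 + 1(147) = 147

617 mol/s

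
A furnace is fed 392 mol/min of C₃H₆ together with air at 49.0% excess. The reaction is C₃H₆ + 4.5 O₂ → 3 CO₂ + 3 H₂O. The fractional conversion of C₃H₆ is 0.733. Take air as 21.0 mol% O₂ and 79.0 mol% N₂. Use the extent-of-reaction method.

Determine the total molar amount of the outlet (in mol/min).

Stoichiometric O₂ = 4.5 × 392 = 1764 mol/min; O₂ fed = 1764 × 1.490 = 2628 mol/min.
N₂ fed = 2628 × 79/21 = 9888 mol/min.
Fuel reacted = 0.733 × 392 → ξ = 287.3 mol/min.
Outlet (n = n₀ + ν ξ):
  C₃H₆: 392 − 1(287.3) = 104.7
  O₂: 2628 − 4.5(287.3) = 1335
  N₂: 9888 (inert)
  CO₂: 0 + 3(287.3) = 862
  H₂O: 0 + 3(287.3) = 862
Total out = 104.7 + 1335 + 9888 + 862 + 862 = 13050 mol/min.

13100 mol/min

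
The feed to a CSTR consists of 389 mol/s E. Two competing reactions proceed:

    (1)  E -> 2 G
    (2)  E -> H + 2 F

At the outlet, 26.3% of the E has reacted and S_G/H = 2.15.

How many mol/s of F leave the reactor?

Conversion of E: E consumed = 0.263 × 389 = 102.3 mol/s = 1ξ₁ + 1ξ₂.
Selectivity: 2ξ₁ / (1ξ₂) = 2.15 → ξ₁ = 1.075 ξ₂.
Substitute: (1·1.075 + 1) ξ₂ = 102.3 → ξ₂ = 49.3 mol/s, ξ₁ = 53 mol/s.
Outlet amounts (n = n₀ + Σ ν·ξ):
  E: 389 − 1(53) − 1(49.3) = 286.7
  G: 0 + 2(53) = 106
  H: 0 + 1(49.3) = 49.3
  F: 0 + 2(49.3) = 98.61

98.6 mol/s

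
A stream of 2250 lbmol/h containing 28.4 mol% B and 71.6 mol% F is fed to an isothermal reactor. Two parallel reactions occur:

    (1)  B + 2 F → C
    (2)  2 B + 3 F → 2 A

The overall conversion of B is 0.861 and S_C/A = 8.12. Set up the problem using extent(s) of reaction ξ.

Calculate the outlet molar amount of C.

490 lbmol/h

Conversion of B: B consumed = 0.861 × 639 = 550.2 lbmol/h = 1ξ₁ + 2ξ₂.
Selectivity: 1ξ₁ / (2ξ₂) = 8.12 → ξ₁ = 16.24 ξ₂.
Substitute: (1·16.24 + 2) ξ₂ = 550.2 → ξ₂ = 30.16 lbmol/h, ξ₁ = 489.9 lbmol/h.
Outlet amounts (n = n₀ + Σ ν·ξ):
  B: 639 − 1(489.9) − 2(30.16) = 88.82
  F: 1611 − 2(489.9) − 3(30.16) = 540.8
  C: 0 + 1(489.9) = 489.9
  A: 0 + 2(30.16) = 60.33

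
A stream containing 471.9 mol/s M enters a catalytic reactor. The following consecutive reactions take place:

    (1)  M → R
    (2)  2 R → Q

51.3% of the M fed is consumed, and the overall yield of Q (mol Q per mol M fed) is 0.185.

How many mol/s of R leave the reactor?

67.5 mol/s

Conversion of M: M consumed = 1ξ₁ = 0.513 × 471.9 → ξ₁ = 242.1 mol/s.
Yield of Q: 1ξ₂ / 471.9 = 0.185 → ξ₂ = 87.3 mol/s.
Outlet amounts (n = n₀ + Σ ν·ξ):
  M: 471.9 − 1(242.1) = 229.8
  R: 0 + 1(242.1) − 2(87.3) = 67.48
  Q: 0 + 1(87.3) = 87.3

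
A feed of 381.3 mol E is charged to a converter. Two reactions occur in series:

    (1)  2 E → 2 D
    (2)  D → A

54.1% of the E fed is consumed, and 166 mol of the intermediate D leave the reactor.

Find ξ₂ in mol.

Conversion of E: E consumed = 2ξ₁ = 0.541 × 381.3 → ξ₁ = 103.1 mol.
D balance: n_D = 0 + 2ξ₁ − 1ξ₂ = 166 → ξ₂ = (2·103.1 − 166)/1 = 40.28 mol.
Outlet amounts (n = n₀ + Σ ν·ξ):
  E: 381.3 − 2(103.1) = 175
  D: 0 + 2(103.1) − 1(40.28) = 166
  A: 0 + 1(40.28) = 40.28

ξ₂ = 40.3 mol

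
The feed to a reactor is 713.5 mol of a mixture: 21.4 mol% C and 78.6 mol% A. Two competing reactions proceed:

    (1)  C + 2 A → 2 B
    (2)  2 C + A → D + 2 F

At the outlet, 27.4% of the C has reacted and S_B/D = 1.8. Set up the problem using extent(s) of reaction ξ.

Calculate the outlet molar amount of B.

26 mol

Conversion of C: C consumed = 0.274 × 152.7 = 41.84 mol = 1ξ₁ + 2ξ₂.
Selectivity: 2ξ₁ / (1ξ₂) = 1.8 → ξ₁ = 0.9 ξ₂.
Substitute: (1·0.9 + 2) ξ₂ = 41.84 → ξ₂ = 14.43 mol, ξ₁ = 12.98 mol.
Outlet amounts (n = n₀ + Σ ν·ξ):
  C: 152.7 − 1(12.98) − 2(14.43) = 110.9
  A: 560.8 − 2(12.98) − 1(14.43) = 520.4
  B: 0 + 2(12.98) = 25.97
  D: 0 + 1(14.43) = 14.43
  F: 0 + 2(14.43) = 28.85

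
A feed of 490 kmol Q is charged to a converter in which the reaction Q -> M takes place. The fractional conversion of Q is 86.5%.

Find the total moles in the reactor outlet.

Q reacted = 0.865 × 490 = 423.9 kmol; ν_Q = −1, so ξ = 423.9/1 = 423.9 kmol.
Outlet amounts (n = n₀ + ν ξ):
  Q: 490 − 1(423.9) = 66.15
  M: 0 + 1(423.9) = 423.9
Total out = 66.15 + 423.9 = 490 kmol.

490 kmol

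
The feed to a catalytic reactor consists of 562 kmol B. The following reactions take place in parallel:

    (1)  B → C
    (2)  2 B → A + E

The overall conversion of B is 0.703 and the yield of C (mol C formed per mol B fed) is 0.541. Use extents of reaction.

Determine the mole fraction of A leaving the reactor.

Yield of C: 1ξ₁ / 562 = 0.541 → ξ₁ = 304 kmol.
Conversion of B: 1ξ₁ + 2ξ₂ = 0.703 × 562 = 395.1 → ξ₂ = 45.52 kmol.
Outlet amounts (n = n₀ + Σ ν·ξ):
  B: 562 − 1(304) − 2(45.52) = 166.9
  C: 0 + 1(304) = 304
  A: 0 + 1(45.52) = 45.52
  E: 0 + 1(45.52) = 45.52
Total out = 562 kmol; y_A = 45.52 / 562 = 0.081.

0.081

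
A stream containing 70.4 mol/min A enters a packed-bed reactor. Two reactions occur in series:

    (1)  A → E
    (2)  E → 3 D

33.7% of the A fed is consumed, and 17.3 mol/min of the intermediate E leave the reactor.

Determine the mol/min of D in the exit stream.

19.3 mol/min

Conversion of A: A consumed = 1ξ₁ = 0.337 × 70.4 → ξ₁ = 23.72 mol/min.
E balance: n_E = 0 + 1ξ₁ − 1ξ₂ = 17.3 → ξ₂ = (1·23.72 − 17.3)/1 = 6.425 mol/min.
Outlet amounts (n = n₀ + Σ ν·ξ):
  A: 70.4 − 1(23.72) = 46.68
  E: 0 + 1(23.72) − 1(6.425) = 17.3
  D: 0 + 3(6.425) = 19.27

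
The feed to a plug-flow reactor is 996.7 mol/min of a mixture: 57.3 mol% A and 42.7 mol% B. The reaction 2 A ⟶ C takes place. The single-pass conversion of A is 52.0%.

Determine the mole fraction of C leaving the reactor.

A reacted = 0.52 × 571.1 = 297 mol/min; ν_A = −2, so ξ = 297/2 = 148.5 mol/min.
Outlet amounts (n = n₀ + ν ξ):
  A: 571.1 − 2(148.5) = 274.1
  C: 0 + 1(148.5) = 148.5
  B: 425.6 (inert)
Total out = 848.2 mol/min; y_C = 148.5 / 848.2 = 0.1751.

0.175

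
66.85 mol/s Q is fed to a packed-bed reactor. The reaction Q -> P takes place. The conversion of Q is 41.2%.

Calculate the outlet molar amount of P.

27.5 mol/s

Q reacted = 0.412 × 66.85 = 27.54 mol/s; ν_Q = −1, so ξ = 27.54/1 = 27.54 mol/s.
Outlet amounts (n = n₀ + ν ξ):
  Q: 66.85 − 1(27.54) = 39.31
  P: 0 + 1(27.54) = 27.54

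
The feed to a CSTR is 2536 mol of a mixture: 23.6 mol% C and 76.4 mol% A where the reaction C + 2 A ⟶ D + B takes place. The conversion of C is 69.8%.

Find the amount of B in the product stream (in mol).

418 mol

C reacted = 0.698 × 598.5 = 417.8 mol; ν_C = −1, so ξ = 417.8/1 = 417.8 mol.
Outlet amounts (n = n₀ + ν ξ):
  C: 598.5 − 1(417.8) = 180.7
  A: 1938 − 2(417.8) = 1102
  D: 0 + 1(417.8) = 417.8
  B: 0 + 1(417.8) = 417.8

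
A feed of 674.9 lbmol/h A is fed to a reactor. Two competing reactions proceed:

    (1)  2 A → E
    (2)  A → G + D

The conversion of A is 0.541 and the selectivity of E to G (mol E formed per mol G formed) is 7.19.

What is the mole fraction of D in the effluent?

0.045

Conversion of A: A consumed = 0.541 × 674.9 = 365.1 lbmol/h = 2ξ₁ + 1ξ₂.
Selectivity: 1ξ₁ / (1ξ₂) = 7.19 → ξ₁ = 7.19 ξ₂.
Substitute: (2·7.19 + 1) ξ₂ = 365.1 → ξ₂ = 23.74 lbmol/h, ξ₁ = 170.7 lbmol/h.
Outlet amounts (n = n₀ + Σ ν·ξ):
  A: 674.9 − 2(170.7) − 1(23.74) = 309.8
  E: 0 + 1(170.7) = 170.7
  G: 0 + 1(23.74) = 23.74
  D: 0 + 1(23.74) = 23.74
Total out = 527.9 lbmol/h; y_D = 23.74 / 527.9 = 0.04497.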